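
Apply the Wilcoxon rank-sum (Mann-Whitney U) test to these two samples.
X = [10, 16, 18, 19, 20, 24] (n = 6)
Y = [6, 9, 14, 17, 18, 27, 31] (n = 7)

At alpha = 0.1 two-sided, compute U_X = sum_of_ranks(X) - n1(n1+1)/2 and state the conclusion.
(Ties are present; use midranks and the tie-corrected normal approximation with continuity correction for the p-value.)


Step 1: Combine and sort all 13 observations; assign midranks.
sorted (value, group): (6,Y), (9,Y), (10,X), (14,Y), (16,X), (17,Y), (18,X), (18,Y), (19,X), (20,X), (24,X), (27,Y), (31,Y)
ranks: 6->1, 9->2, 10->3, 14->4, 16->5, 17->6, 18->7.5, 18->7.5, 19->9, 20->10, 24->11, 27->12, 31->13
Step 2: Rank sum for X: R1 = 3 + 5 + 7.5 + 9 + 10 + 11 = 45.5.
Step 3: U_X = R1 - n1(n1+1)/2 = 45.5 - 6*7/2 = 45.5 - 21 = 24.5.
       U_Y = n1*n2 - U_X = 42 - 24.5 = 17.5.
Step 4: Ties are present, so use the tie-corrected normal approximation (with continuity correction) for the p-value.
Step 5: p-value = 0.667806; compare to alpha = 0.1. fail to reject H0.

U_X = 24.5, p = 0.667806, fail to reject H0 at alpha = 0.1.


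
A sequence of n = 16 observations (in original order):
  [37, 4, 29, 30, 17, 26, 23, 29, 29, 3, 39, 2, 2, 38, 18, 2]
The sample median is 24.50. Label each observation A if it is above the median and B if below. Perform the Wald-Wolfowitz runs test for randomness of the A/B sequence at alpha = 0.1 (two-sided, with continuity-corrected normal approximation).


Step 1: Compute median = 24.50; label A = above, B = below.
Labels in order: ABAABABAABABBABB  (n_A = 8, n_B = 8)
Step 2: Count runs R = 12.
Step 3: Under H0 (random ordering), E[R] = 2*n_A*n_B/(n_A+n_B) + 1 = 2*8*8/16 + 1 = 9.0000.
        Var[R] = 2*n_A*n_B*(2*n_A*n_B - n_A - n_B) / ((n_A+n_B)^2 * (n_A+n_B-1)) = 14336/3840 = 3.7333.
        SD[R] = 1.9322.
Step 4: Continuity-corrected z = (R - 0.5 - E[R]) / SD[R] = (12 - 0.5 - 9.0000) / 1.9322 = 1.2939.
Step 5: Two-sided p-value via normal approximation = 2*(1 - Phi(|z|)) = 0.195709.
Step 6: alpha = 0.1. fail to reject H0.

R = 12, z = 1.2939, p = 0.195709, fail to reject H0.


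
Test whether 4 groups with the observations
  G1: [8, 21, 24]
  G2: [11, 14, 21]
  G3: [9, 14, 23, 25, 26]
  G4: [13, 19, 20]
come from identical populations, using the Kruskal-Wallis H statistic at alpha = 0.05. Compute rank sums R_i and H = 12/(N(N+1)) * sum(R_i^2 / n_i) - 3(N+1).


Step 1: Combine all N = 14 observations and assign midranks.
sorted (value, group, rank): (8,G1,1), (9,G3,2), (11,G2,3), (13,G4,4), (14,G2,5.5), (14,G3,5.5), (19,G4,7), (20,G4,8), (21,G1,9.5), (21,G2,9.5), (23,G3,11), (24,G1,12), (25,G3,13), (26,G3,14)
Step 2: Sum ranks within each group.
R_1 = 22.5 (n_1 = 3)
R_2 = 18 (n_2 = 3)
R_3 = 45.5 (n_3 = 5)
R_4 = 19 (n_4 = 3)
Step 3: H = 12/(N(N+1)) * sum(R_i^2/n_i) - 3(N+1)
     = 12/(14*15) * (22.5^2/3 + 18^2/3 + 45.5^2/5 + 19^2/3) - 3*15
     = 0.057143 * 811.133 - 45
     = 1.350476.
Step 4: Ties present; correction factor C = 1 - 12/(14^3 - 14) = 0.995604. Corrected H = 1.350476 / 0.995604 = 1.356439.
Step 5: Under H0, H ~ chi^2(3); p-value = 0.715777.
Step 6: alpha = 0.05. fail to reject H0.

H = 1.3564, df = 3, p = 0.715777, fail to reject H0.


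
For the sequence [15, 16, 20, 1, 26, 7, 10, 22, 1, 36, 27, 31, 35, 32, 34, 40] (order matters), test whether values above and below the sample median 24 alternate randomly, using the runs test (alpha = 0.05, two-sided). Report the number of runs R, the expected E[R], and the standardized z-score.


Step 1: Compute median = 24; label A = above, B = below.
Labels in order: BBBBABBBBAAAAAAA  (n_A = 8, n_B = 8)
Step 2: Count runs R = 4.
Step 3: Under H0 (random ordering), E[R] = 2*n_A*n_B/(n_A+n_B) + 1 = 2*8*8/16 + 1 = 9.0000.
        Var[R] = 2*n_A*n_B*(2*n_A*n_B - n_A - n_B) / ((n_A+n_B)^2 * (n_A+n_B-1)) = 14336/3840 = 3.7333.
        SD[R] = 1.9322.
Step 4: Continuity-corrected z = (R + 0.5 - E[R]) / SD[R] = (4 + 0.5 - 9.0000) / 1.9322 = -2.3290.
Step 5: Two-sided p-value via normal approximation = 2*(1 - Phi(|z|)) = 0.019861.
Step 6: alpha = 0.05. reject H0.

R = 4, z = -2.3290, p = 0.019861, reject H0.


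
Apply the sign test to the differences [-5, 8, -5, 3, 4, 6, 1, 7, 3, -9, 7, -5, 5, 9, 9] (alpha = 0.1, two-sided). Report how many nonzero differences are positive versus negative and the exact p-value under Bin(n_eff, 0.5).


Step 1: Discard zero differences. Original n = 15; n_eff = number of nonzero differences = 15.
Nonzero differences (with sign): -5, +8, -5, +3, +4, +6, +1, +7, +3, -9, +7, -5, +5, +9, +9
Step 2: Count signs: positive = 11, negative = 4.
Step 3: Under H0: P(positive) = 0.5, so the number of positives S ~ Bin(15, 0.5).
Step 4: Two-sided exact p-value = sum of Bin(15,0.5) probabilities at or below the observed probability = 0.118469.
Step 5: alpha = 0.1. fail to reject H0.

n_eff = 15, pos = 11, neg = 4, p = 0.118469, fail to reject H0.


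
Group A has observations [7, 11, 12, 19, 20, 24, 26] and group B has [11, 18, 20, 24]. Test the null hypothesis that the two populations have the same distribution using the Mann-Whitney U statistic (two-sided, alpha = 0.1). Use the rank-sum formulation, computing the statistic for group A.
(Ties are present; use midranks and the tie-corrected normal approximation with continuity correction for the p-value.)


Step 1: Combine and sort all 11 observations; assign midranks.
sorted (value, group): (7,X), (11,X), (11,Y), (12,X), (18,Y), (19,X), (20,X), (20,Y), (24,X), (24,Y), (26,X)
ranks: 7->1, 11->2.5, 11->2.5, 12->4, 18->5, 19->6, 20->7.5, 20->7.5, 24->9.5, 24->9.5, 26->11
Step 2: Rank sum for X: R1 = 1 + 2.5 + 4 + 6 + 7.5 + 9.5 + 11 = 41.5.
Step 3: U_X = R1 - n1(n1+1)/2 = 41.5 - 7*8/2 = 41.5 - 28 = 13.5.
       U_Y = n1*n2 - U_X = 28 - 13.5 = 14.5.
Step 4: Ties are present, so use the tie-corrected normal approximation (with continuity correction) for the p-value.
Step 5: p-value = 1.000000; compare to alpha = 0.1. fail to reject H0.

U_X = 13.5, p = 1.000000, fail to reject H0 at alpha = 0.1.


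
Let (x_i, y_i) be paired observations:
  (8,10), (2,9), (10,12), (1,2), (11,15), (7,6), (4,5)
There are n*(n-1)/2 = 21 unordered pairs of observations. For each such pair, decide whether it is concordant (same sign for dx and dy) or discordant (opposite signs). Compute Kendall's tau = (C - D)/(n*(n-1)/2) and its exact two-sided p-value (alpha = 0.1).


Step 1: Enumerate the 21 unordered pairs (i,j) with i<j and classify each by sign(x_j-x_i) * sign(y_j-y_i).
  (1,2):dx=-6,dy=-1->C; (1,3):dx=+2,dy=+2->C; (1,4):dx=-7,dy=-8->C; (1,5):dx=+3,dy=+5->C
  (1,6):dx=-1,dy=-4->C; (1,7):dx=-4,dy=-5->C; (2,3):dx=+8,dy=+3->C; (2,4):dx=-1,dy=-7->C
  (2,5):dx=+9,dy=+6->C; (2,6):dx=+5,dy=-3->D; (2,7):dx=+2,dy=-4->D; (3,4):dx=-9,dy=-10->C
  (3,5):dx=+1,dy=+3->C; (3,6):dx=-3,dy=-6->C; (3,7):dx=-6,dy=-7->C; (4,5):dx=+10,dy=+13->C
  (4,6):dx=+6,dy=+4->C; (4,7):dx=+3,dy=+3->C; (5,6):dx=-4,dy=-9->C; (5,7):dx=-7,dy=-10->C
  (6,7):dx=-3,dy=-1->C
Step 2: C = 19, D = 2, total pairs = 21.
Step 3: tau = (C - D)/(n(n-1)/2) = (19 - 2)/21 = 0.809524.
Step 4: Exact two-sided p-value (enumerate n! = 5040 permutations of y under H0): p = 0.010714.
Step 5: alpha = 0.1. reject H0.

tau_b = 0.8095 (C=19, D=2), p = 0.010714, reject H0.


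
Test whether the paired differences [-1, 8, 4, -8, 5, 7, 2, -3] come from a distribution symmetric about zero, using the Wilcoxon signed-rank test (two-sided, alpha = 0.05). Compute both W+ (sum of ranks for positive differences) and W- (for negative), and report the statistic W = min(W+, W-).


Step 1: Drop any zero differences (none here) and take |d_i|.
|d| = [1, 8, 4, 8, 5, 7, 2, 3]
Step 2: Midrank |d_i| (ties get averaged ranks).
ranks: |1|->1, |8|->7.5, |4|->4, |8|->7.5, |5|->5, |7|->6, |2|->2, |3|->3
Step 3: Attach original signs; sum ranks with positive sign and with negative sign.
W+ = 7.5 + 4 + 5 + 6 + 2 = 24.5
W- = 1 + 7.5 + 3 = 11.5
(Check: W+ + W- = 36 should equal n(n+1)/2 = 36.)
Step 4: Test statistic W = min(W+, W-) = 11.5.
Step 5: Ties in |d|, so use the tie-corrected normal approximation.
        E[W] = n(n+1)/4 = 8*9/4 = 18.
        Tie groups: |d|=8 (t=2); sum(t^3 - t) = 6.
        Var[W] = n(n+1)(2n+1)/24 - sum(t^3-t)/48 = 1224/24 - 6/48 = 50.875.
        z = (W - E[W]) / sqrt(Var[W]) = (11.5 - 18) / 7.1327 = -0.9113.
        Two-sided p = 2*Phi(z) = 0.362138.
Step 6: alpha = 0.05. fail to reject H0.

W+ = 24.5, W- = 11.5, W = min = 11.5, p = 0.362138, fail to reject H0.


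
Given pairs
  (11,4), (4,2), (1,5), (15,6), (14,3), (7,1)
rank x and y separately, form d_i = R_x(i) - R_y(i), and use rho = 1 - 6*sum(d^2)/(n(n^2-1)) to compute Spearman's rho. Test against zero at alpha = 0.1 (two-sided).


Step 1: Rank x and y separately (midranks; no ties here).
rank(x): 11->4, 4->2, 1->1, 15->6, 14->5, 7->3
rank(y): 4->4, 2->2, 5->5, 6->6, 3->3, 1->1
Step 2: d_i = R_x(i) - R_y(i); compute d_i^2.
  (4-4)^2=0, (2-2)^2=0, (1-5)^2=16, (6-6)^2=0, (5-3)^2=4, (3-1)^2=4
sum(d^2) = 24.
Step 3: rho = 1 - 6*24 / (6*(6^2 - 1)) = 1 - 144/210 = 0.314286.
Step 4: Under H0, t = rho * sqrt((n-2)/(1-rho^2)) = 0.6621 ~ t(4).
Step 5: Two-sided p-value from the t-distribution with 4 df = 0.544093.
Step 6: alpha = 0.1. fail to reject H0.

rho = 0.3143, p = 0.544093, fail to reject H0 at alpha = 0.1.


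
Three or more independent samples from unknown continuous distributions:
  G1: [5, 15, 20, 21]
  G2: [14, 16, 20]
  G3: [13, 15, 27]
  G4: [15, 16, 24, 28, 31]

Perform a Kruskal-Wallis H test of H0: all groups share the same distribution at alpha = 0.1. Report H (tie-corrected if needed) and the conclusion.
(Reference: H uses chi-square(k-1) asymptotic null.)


Step 1: Combine all N = 15 observations and assign midranks.
sorted (value, group, rank): (5,G1,1), (13,G3,2), (14,G2,3), (15,G1,5), (15,G3,5), (15,G4,5), (16,G2,7.5), (16,G4,7.5), (20,G1,9.5), (20,G2,9.5), (21,G1,11), (24,G4,12), (27,G3,13), (28,G4,14), (31,G4,15)
Step 2: Sum ranks within each group.
R_1 = 26.5 (n_1 = 4)
R_2 = 20 (n_2 = 3)
R_3 = 20 (n_3 = 3)
R_4 = 53.5 (n_4 = 5)
Step 3: H = 12/(N(N+1)) * sum(R_i^2/n_i) - 3(N+1)
     = 12/(15*16) * (26.5^2/4 + 20^2/3 + 20^2/3 + 53.5^2/5) - 3*16
     = 0.050000 * 1014.68 - 48
     = 2.733958.
Step 4: Ties present; correction factor C = 1 - 36/(15^3 - 15) = 0.989286. Corrected H = 2.733958 / 0.989286 = 2.763568.
Step 5: Under H0, H ~ chi^2(3); p-value = 0.429532.
Step 6: alpha = 0.1. fail to reject H0.

H = 2.7636, df = 3, p = 0.429532, fail to reject H0.


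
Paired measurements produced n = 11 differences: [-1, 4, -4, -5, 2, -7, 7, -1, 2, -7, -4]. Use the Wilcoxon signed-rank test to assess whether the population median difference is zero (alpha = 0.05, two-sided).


Step 1: Drop any zero differences (none here) and take |d_i|.
|d| = [1, 4, 4, 5, 2, 7, 7, 1, 2, 7, 4]
Step 2: Midrank |d_i| (ties get averaged ranks).
ranks: |1|->1.5, |4|->6, |4|->6, |5|->8, |2|->3.5, |7|->10, |7|->10, |1|->1.5, |2|->3.5, |7|->10, |4|->6
Step 3: Attach original signs; sum ranks with positive sign and with negative sign.
W+ = 6 + 3.5 + 10 + 3.5 = 23
W- = 1.5 + 6 + 8 + 10 + 1.5 + 10 + 6 = 43
(Check: W+ + W- = 66 should equal n(n+1)/2 = 66.)
Step 4: Test statistic W = min(W+, W-) = 23.
Step 5: Ties in |d|, so use the tie-corrected normal approximation.
        E[W] = n(n+1)/4 = 11*12/4 = 33.
        Tie groups: |d|=1 (t=2), |d|=2 (t=2), |d|=4 (t=3), |d|=7 (t=3); sum(t^3 - t) = 60.
        Var[W] = n(n+1)(2n+1)/24 - sum(t^3-t)/48 = 3036/24 - 60/48 = 125.25.
        z = (W - E[W]) / sqrt(Var[W]) = (23 - 33) / 11.1915 = -0.8935.
        Two-sided p = 2*Phi(z) = 0.371571.
Step 6: alpha = 0.05. fail to reject H0.

W+ = 23, W- = 43, W = min = 23, p = 0.371571, fail to reject H0.


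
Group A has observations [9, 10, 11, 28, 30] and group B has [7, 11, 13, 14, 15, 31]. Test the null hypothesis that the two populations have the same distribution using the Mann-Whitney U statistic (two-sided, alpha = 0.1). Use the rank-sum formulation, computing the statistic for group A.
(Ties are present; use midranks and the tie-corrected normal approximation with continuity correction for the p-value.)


Step 1: Combine and sort all 11 observations; assign midranks.
sorted (value, group): (7,Y), (9,X), (10,X), (11,X), (11,Y), (13,Y), (14,Y), (15,Y), (28,X), (30,X), (31,Y)
ranks: 7->1, 9->2, 10->3, 11->4.5, 11->4.5, 13->6, 14->7, 15->8, 28->9, 30->10, 31->11
Step 2: Rank sum for X: R1 = 2 + 3 + 4.5 + 9 + 10 = 28.5.
Step 3: U_X = R1 - n1(n1+1)/2 = 28.5 - 5*6/2 = 28.5 - 15 = 13.5.
       U_Y = n1*n2 - U_X = 30 - 13.5 = 16.5.
Step 4: Ties are present, so use the tie-corrected normal approximation (with continuity correction) for the p-value.
Step 5: p-value = 0.854805; compare to alpha = 0.1. fail to reject H0.

U_X = 13.5, p = 0.854805, fail to reject H0 at alpha = 0.1.


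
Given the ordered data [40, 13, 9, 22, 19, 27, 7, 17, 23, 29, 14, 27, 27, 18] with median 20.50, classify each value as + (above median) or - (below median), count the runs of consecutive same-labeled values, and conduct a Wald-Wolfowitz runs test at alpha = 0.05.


Step 1: Compute median = 20.50; label A = above, B = below.
Labels in order: ABBABABBAABAAB  (n_A = 7, n_B = 7)
Step 2: Count runs R = 10.
Step 3: Under H0 (random ordering), E[R] = 2*n_A*n_B/(n_A+n_B) + 1 = 2*7*7/14 + 1 = 8.0000.
        Var[R] = 2*n_A*n_B*(2*n_A*n_B - n_A - n_B) / ((n_A+n_B)^2 * (n_A+n_B-1)) = 8232/2548 = 3.2308.
        SD[R] = 1.7974.
Step 4: Continuity-corrected z = (R - 0.5 - E[R]) / SD[R] = (10 - 0.5 - 8.0000) / 1.7974 = 0.8345.
Step 5: Two-sided p-value via normal approximation = 2*(1 - Phi(|z|)) = 0.403986.
Step 6: alpha = 0.05. fail to reject H0.

R = 10, z = 0.8345, p = 0.403986, fail to reject H0.


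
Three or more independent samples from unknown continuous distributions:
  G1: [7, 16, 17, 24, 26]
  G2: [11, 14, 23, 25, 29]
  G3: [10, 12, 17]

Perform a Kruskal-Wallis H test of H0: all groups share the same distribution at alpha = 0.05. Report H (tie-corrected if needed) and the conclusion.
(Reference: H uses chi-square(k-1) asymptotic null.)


Step 1: Combine all N = 13 observations and assign midranks.
sorted (value, group, rank): (7,G1,1), (10,G3,2), (11,G2,3), (12,G3,4), (14,G2,5), (16,G1,6), (17,G1,7.5), (17,G3,7.5), (23,G2,9), (24,G1,10), (25,G2,11), (26,G1,12), (29,G2,13)
Step 2: Sum ranks within each group.
R_1 = 36.5 (n_1 = 5)
R_2 = 41 (n_2 = 5)
R_3 = 13.5 (n_3 = 3)
Step 3: H = 12/(N(N+1)) * sum(R_i^2/n_i) - 3(N+1)
     = 12/(13*14) * (36.5^2/5 + 41^2/5 + 13.5^2/3) - 3*14
     = 0.065934 * 663.4 - 42
     = 1.740659.
Step 4: Ties present; correction factor C = 1 - 6/(13^3 - 13) = 0.997253. Corrected H = 1.740659 / 0.997253 = 1.745455.
Step 5: Under H0, H ~ chi^2(2); p-value = 0.417811.
Step 6: alpha = 0.05. fail to reject H0.

H = 1.7455, df = 2, p = 0.417811, fail to reject H0.


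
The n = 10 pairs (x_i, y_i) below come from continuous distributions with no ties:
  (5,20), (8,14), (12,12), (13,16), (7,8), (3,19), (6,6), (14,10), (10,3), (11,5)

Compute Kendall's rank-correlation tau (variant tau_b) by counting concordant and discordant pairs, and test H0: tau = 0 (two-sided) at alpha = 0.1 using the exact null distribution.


Step 1: Enumerate the 45 unordered pairs (i,j) with i<j and classify each by sign(x_j-x_i) * sign(y_j-y_i).
  (1,2):dx=+3,dy=-6->D; (1,3):dx=+7,dy=-8->D; (1,4):dx=+8,dy=-4->D; (1,5):dx=+2,dy=-12->D
  (1,6):dx=-2,dy=-1->C; (1,7):dx=+1,dy=-14->D; (1,8):dx=+9,dy=-10->D; (1,9):dx=+5,dy=-17->D
  (1,10):dx=+6,dy=-15->D; (2,3):dx=+4,dy=-2->D; (2,4):dx=+5,dy=+2->C; (2,5):dx=-1,dy=-6->C
  (2,6):dx=-5,dy=+5->D; (2,7):dx=-2,dy=-8->C; (2,8):dx=+6,dy=-4->D; (2,9):dx=+2,dy=-11->D
  (2,10):dx=+3,dy=-9->D; (3,4):dx=+1,dy=+4->C; (3,5):dx=-5,dy=-4->C; (3,6):dx=-9,dy=+7->D
  (3,7):dx=-6,dy=-6->C; (3,8):dx=+2,dy=-2->D; (3,9):dx=-2,dy=-9->C; (3,10):dx=-1,dy=-7->C
  (4,5):dx=-6,dy=-8->C; (4,6):dx=-10,dy=+3->D; (4,7):dx=-7,dy=-10->C; (4,8):dx=+1,dy=-6->D
  (4,9):dx=-3,dy=-13->C; (4,10):dx=-2,dy=-11->C; (5,6):dx=-4,dy=+11->D; (5,7):dx=-1,dy=-2->C
  (5,8):dx=+7,dy=+2->C; (5,9):dx=+3,dy=-5->D; (5,10):dx=+4,dy=-3->D; (6,7):dx=+3,dy=-13->D
  (6,8):dx=+11,dy=-9->D; (6,9):dx=+7,dy=-16->D; (6,10):dx=+8,dy=-14->D; (7,8):dx=+8,dy=+4->C
  (7,9):dx=+4,dy=-3->D; (7,10):dx=+5,dy=-1->D; (8,9):dx=-4,dy=-7->C; (8,10):dx=-3,dy=-5->C
  (9,10):dx=+1,dy=+2->C
Step 2: C = 19, D = 26, total pairs = 45.
Step 3: tau = (C - D)/(n(n-1)/2) = (19 - 26)/45 = -0.155556.
Step 4: Exact two-sided p-value (enumerate n! = 3628800 permutations of y under H0): p = 0.600654.
Step 5: alpha = 0.1. fail to reject H0.

tau_b = -0.1556 (C=19, D=26), p = 0.600654, fail to reject H0.


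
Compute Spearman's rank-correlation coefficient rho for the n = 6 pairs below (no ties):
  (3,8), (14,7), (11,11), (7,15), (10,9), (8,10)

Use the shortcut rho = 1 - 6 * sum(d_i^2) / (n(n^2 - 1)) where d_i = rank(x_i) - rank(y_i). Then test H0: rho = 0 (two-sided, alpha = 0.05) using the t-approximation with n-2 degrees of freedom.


Step 1: Rank x and y separately (midranks; no ties here).
rank(x): 3->1, 14->6, 11->5, 7->2, 10->4, 8->3
rank(y): 8->2, 7->1, 11->5, 15->6, 9->3, 10->4
Step 2: d_i = R_x(i) - R_y(i); compute d_i^2.
  (1-2)^2=1, (6-1)^2=25, (5-5)^2=0, (2-6)^2=16, (4-3)^2=1, (3-4)^2=1
sum(d^2) = 44.
Step 3: rho = 1 - 6*44 / (6*(6^2 - 1)) = 1 - 264/210 = -0.257143.
Step 4: Under H0, t = rho * sqrt((n-2)/(1-rho^2)) = -0.5322 ~ t(4).
Step 5: Two-sided p-value from the t-distribution with 4 df = 0.622787.
Step 6: alpha = 0.05. fail to reject H0.

rho = -0.2571, p = 0.622787, fail to reject H0 at alpha = 0.05.


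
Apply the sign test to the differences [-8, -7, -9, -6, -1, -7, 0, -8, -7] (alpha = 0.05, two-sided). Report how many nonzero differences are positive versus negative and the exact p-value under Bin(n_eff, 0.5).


Step 1: Discard zero differences. Original n = 9; n_eff = number of nonzero differences = 8.
Nonzero differences (with sign): -8, -7, -9, -6, -1, -7, -8, -7
Step 2: Count signs: positive = 0, negative = 8.
Step 3: Under H0: P(positive) = 0.5, so the number of positives S ~ Bin(8, 0.5).
Step 4: Two-sided exact p-value = sum of Bin(8,0.5) probabilities at or below the observed probability = 0.007812.
Step 5: alpha = 0.05. reject H0.

n_eff = 8, pos = 0, neg = 8, p = 0.007812, reject H0.


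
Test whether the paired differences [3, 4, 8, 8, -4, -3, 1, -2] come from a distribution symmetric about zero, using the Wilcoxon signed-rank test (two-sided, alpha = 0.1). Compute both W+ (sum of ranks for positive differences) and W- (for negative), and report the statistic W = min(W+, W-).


Step 1: Drop any zero differences (none here) and take |d_i|.
|d| = [3, 4, 8, 8, 4, 3, 1, 2]
Step 2: Midrank |d_i| (ties get averaged ranks).
ranks: |3|->3.5, |4|->5.5, |8|->7.5, |8|->7.5, |4|->5.5, |3|->3.5, |1|->1, |2|->2
Step 3: Attach original signs; sum ranks with positive sign and with negative sign.
W+ = 3.5 + 5.5 + 7.5 + 7.5 + 1 = 25
W- = 5.5 + 3.5 + 2 = 11
(Check: W+ + W- = 36 should equal n(n+1)/2 = 36.)
Step 4: Test statistic W = min(W+, W-) = 11.
Step 5: Ties in |d|, so use the tie-corrected normal approximation.
        E[W] = n(n+1)/4 = 8*9/4 = 18.
        Tie groups: |d|=3 (t=2), |d|=4 (t=2), |d|=8 (t=2); sum(t^3 - t) = 18.
        Var[W] = n(n+1)(2n+1)/24 - sum(t^3-t)/48 = 1224/24 - 18/48 = 50.625.
        z = (W - E[W]) / sqrt(Var[W]) = (11 - 18) / 7.1151 = -0.9838.
        Two-sided p = 2*Phi(z) = 0.325204.
Step 6: alpha = 0.1. fail to reject H0.

W+ = 25, W- = 11, W = min = 11, p = 0.325204, fail to reject H0.


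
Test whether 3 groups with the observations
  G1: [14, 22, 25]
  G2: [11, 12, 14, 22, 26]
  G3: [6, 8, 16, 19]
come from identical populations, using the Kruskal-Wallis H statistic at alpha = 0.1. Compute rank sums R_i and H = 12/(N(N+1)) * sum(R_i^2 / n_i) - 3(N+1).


Step 1: Combine all N = 12 observations and assign midranks.
sorted (value, group, rank): (6,G3,1), (8,G3,2), (11,G2,3), (12,G2,4), (14,G1,5.5), (14,G2,5.5), (16,G3,7), (19,G3,8), (22,G1,9.5), (22,G2,9.5), (25,G1,11), (26,G2,12)
Step 2: Sum ranks within each group.
R_1 = 26 (n_1 = 3)
R_2 = 34 (n_2 = 5)
R_3 = 18 (n_3 = 4)
Step 3: H = 12/(N(N+1)) * sum(R_i^2/n_i) - 3(N+1)
     = 12/(12*13) * (26^2/3 + 34^2/5 + 18^2/4) - 3*13
     = 0.076923 * 537.533 - 39
     = 2.348718.
Step 4: Ties present; correction factor C = 1 - 12/(12^3 - 12) = 0.993007. Corrected H = 2.348718 / 0.993007 = 2.365258.
Step 5: Under H0, H ~ chi^2(2); p-value = 0.306472.
Step 6: alpha = 0.1. fail to reject H0.

H = 2.3653, df = 2, p = 0.306472, fail to reject H0.


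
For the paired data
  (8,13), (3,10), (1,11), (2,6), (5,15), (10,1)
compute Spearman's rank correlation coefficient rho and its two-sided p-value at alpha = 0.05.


Step 1: Rank x and y separately (midranks; no ties here).
rank(x): 8->5, 3->3, 1->1, 2->2, 5->4, 10->6
rank(y): 13->5, 10->3, 11->4, 6->2, 15->6, 1->1
Step 2: d_i = R_x(i) - R_y(i); compute d_i^2.
  (5-5)^2=0, (3-3)^2=0, (1-4)^2=9, (2-2)^2=0, (4-6)^2=4, (6-1)^2=25
sum(d^2) = 38.
Step 3: rho = 1 - 6*38 / (6*(6^2 - 1)) = 1 - 228/210 = -0.085714.
Step 4: Under H0, t = rho * sqrt((n-2)/(1-rho^2)) = -0.1721 ~ t(4).
Step 5: Two-sided p-value from the t-distribution with 4 df = 0.871743.
Step 6: alpha = 0.05. fail to reject H0.

rho = -0.0857, p = 0.871743, fail to reject H0 at alpha = 0.05.


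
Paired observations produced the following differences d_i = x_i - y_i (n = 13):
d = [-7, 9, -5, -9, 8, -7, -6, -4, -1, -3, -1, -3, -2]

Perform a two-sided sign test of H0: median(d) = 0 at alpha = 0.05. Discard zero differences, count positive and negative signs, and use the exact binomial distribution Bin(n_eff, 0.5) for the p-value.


Step 1: Discard zero differences. Original n = 13; n_eff = number of nonzero differences = 13.
Nonzero differences (with sign): -7, +9, -5, -9, +8, -7, -6, -4, -1, -3, -1, -3, -2
Step 2: Count signs: positive = 2, negative = 11.
Step 3: Under H0: P(positive) = 0.5, so the number of positives S ~ Bin(13, 0.5).
Step 4: Two-sided exact p-value = sum of Bin(13,0.5) probabilities at or below the observed probability = 0.022461.
Step 5: alpha = 0.05. reject H0.

n_eff = 13, pos = 2, neg = 11, p = 0.022461, reject H0.


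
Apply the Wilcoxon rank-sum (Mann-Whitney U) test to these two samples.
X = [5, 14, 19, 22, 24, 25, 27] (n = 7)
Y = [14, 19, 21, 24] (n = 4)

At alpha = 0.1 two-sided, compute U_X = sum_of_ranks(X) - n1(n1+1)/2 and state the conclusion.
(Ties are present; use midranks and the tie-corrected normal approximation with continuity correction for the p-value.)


Step 1: Combine and sort all 11 observations; assign midranks.
sorted (value, group): (5,X), (14,X), (14,Y), (19,X), (19,Y), (21,Y), (22,X), (24,X), (24,Y), (25,X), (27,X)
ranks: 5->1, 14->2.5, 14->2.5, 19->4.5, 19->4.5, 21->6, 22->7, 24->8.5, 24->8.5, 25->10, 27->11
Step 2: Rank sum for X: R1 = 1 + 2.5 + 4.5 + 7 + 8.5 + 10 + 11 = 44.5.
Step 3: U_X = R1 - n1(n1+1)/2 = 44.5 - 7*8/2 = 44.5 - 28 = 16.5.
       U_Y = n1*n2 - U_X = 28 - 16.5 = 11.5.
Step 4: Ties are present, so use the tie-corrected normal approximation (with continuity correction) for the p-value.
Step 5: p-value = 0.703524; compare to alpha = 0.1. fail to reject H0.

U_X = 16.5, p = 0.703524, fail to reject H0 at alpha = 0.1.


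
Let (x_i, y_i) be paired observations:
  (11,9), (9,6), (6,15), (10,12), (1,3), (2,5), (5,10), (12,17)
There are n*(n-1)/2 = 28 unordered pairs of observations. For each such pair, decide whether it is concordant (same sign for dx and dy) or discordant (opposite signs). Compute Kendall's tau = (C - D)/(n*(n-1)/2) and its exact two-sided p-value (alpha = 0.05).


Step 1: Enumerate the 28 unordered pairs (i,j) with i<j and classify each by sign(x_j-x_i) * sign(y_j-y_i).
  (1,2):dx=-2,dy=-3->C; (1,3):dx=-5,dy=+6->D; (1,4):dx=-1,dy=+3->D; (1,5):dx=-10,dy=-6->C
  (1,6):dx=-9,dy=-4->C; (1,7):dx=-6,dy=+1->D; (1,8):dx=+1,dy=+8->C; (2,3):dx=-3,dy=+9->D
  (2,4):dx=+1,dy=+6->C; (2,5):dx=-8,dy=-3->C; (2,6):dx=-7,dy=-1->C; (2,7):dx=-4,dy=+4->D
  (2,8):dx=+3,dy=+11->C; (3,4):dx=+4,dy=-3->D; (3,5):dx=-5,dy=-12->C; (3,6):dx=-4,dy=-10->C
  (3,7):dx=-1,dy=-5->C; (3,8):dx=+6,dy=+2->C; (4,5):dx=-9,dy=-9->C; (4,6):dx=-8,dy=-7->C
  (4,7):dx=-5,dy=-2->C; (4,8):dx=+2,dy=+5->C; (5,6):dx=+1,dy=+2->C; (5,7):dx=+4,dy=+7->C
  (5,8):dx=+11,dy=+14->C; (6,7):dx=+3,dy=+5->C; (6,8):dx=+10,dy=+12->C; (7,8):dx=+7,dy=+7->C
Step 2: C = 22, D = 6, total pairs = 28.
Step 3: tau = (C - D)/(n(n-1)/2) = (22 - 6)/28 = 0.571429.
Step 4: Exact two-sided p-value (enumerate n! = 40320 permutations of y under H0): p = 0.061012.
Step 5: alpha = 0.05. fail to reject H0.

tau_b = 0.5714 (C=22, D=6), p = 0.061012, fail to reject H0.


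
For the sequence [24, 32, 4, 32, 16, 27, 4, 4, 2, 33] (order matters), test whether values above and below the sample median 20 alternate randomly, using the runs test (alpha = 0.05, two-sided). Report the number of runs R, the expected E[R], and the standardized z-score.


Step 1: Compute median = 20; label A = above, B = below.
Labels in order: AABABABBBA  (n_A = 5, n_B = 5)
Step 2: Count runs R = 7.
Step 3: Under H0 (random ordering), E[R] = 2*n_A*n_B/(n_A+n_B) + 1 = 2*5*5/10 + 1 = 6.0000.
        Var[R] = 2*n_A*n_B*(2*n_A*n_B - n_A - n_B) / ((n_A+n_B)^2 * (n_A+n_B-1)) = 2000/900 = 2.2222.
        SD[R] = 1.4907.
Step 4: Continuity-corrected z = (R - 0.5 - E[R]) / SD[R] = (7 - 0.5 - 6.0000) / 1.4907 = 0.3354.
Step 5: Two-sided p-value via normal approximation = 2*(1 - Phi(|z|)) = 0.737316.
Step 6: alpha = 0.05. fail to reject H0.

R = 7, z = 0.3354, p = 0.737316, fail to reject H0.


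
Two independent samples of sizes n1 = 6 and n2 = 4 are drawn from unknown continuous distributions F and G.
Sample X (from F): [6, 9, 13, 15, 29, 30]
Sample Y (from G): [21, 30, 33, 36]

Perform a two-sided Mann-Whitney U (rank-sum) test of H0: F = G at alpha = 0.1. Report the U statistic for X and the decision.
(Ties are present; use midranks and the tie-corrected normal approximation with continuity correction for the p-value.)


Step 1: Combine and sort all 10 observations; assign midranks.
sorted (value, group): (6,X), (9,X), (13,X), (15,X), (21,Y), (29,X), (30,X), (30,Y), (33,Y), (36,Y)
ranks: 6->1, 9->2, 13->3, 15->4, 21->5, 29->6, 30->7.5, 30->7.5, 33->9, 36->10
Step 2: Rank sum for X: R1 = 1 + 2 + 3 + 4 + 6 + 7.5 = 23.5.
Step 3: U_X = R1 - n1(n1+1)/2 = 23.5 - 6*7/2 = 23.5 - 21 = 2.5.
       U_Y = n1*n2 - U_X = 24 - 2.5 = 21.5.
Step 4: Ties are present, so use the tie-corrected normal approximation (with continuity correction) for the p-value.
Step 5: p-value = 0.054273; compare to alpha = 0.1. reject H0.

U_X = 2.5, p = 0.054273, reject H0 at alpha = 0.1.


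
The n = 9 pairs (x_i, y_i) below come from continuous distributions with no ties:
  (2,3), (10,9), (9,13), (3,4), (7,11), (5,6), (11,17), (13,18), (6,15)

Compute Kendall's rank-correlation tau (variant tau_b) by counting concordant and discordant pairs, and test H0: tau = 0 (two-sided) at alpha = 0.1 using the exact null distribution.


Step 1: Enumerate the 36 unordered pairs (i,j) with i<j and classify each by sign(x_j-x_i) * sign(y_j-y_i).
  (1,2):dx=+8,dy=+6->C; (1,3):dx=+7,dy=+10->C; (1,4):dx=+1,dy=+1->C; (1,5):dx=+5,dy=+8->C
  (1,6):dx=+3,dy=+3->C; (1,7):dx=+9,dy=+14->C; (1,8):dx=+11,dy=+15->C; (1,9):dx=+4,dy=+12->C
  (2,3):dx=-1,dy=+4->D; (2,4):dx=-7,dy=-5->C; (2,5):dx=-3,dy=+2->D; (2,6):dx=-5,dy=-3->C
  (2,7):dx=+1,dy=+8->C; (2,8):dx=+3,dy=+9->C; (2,9):dx=-4,dy=+6->D; (3,4):dx=-6,dy=-9->C
  (3,5):dx=-2,dy=-2->C; (3,6):dx=-4,dy=-7->C; (3,7):dx=+2,dy=+4->C; (3,8):dx=+4,dy=+5->C
  (3,9):dx=-3,dy=+2->D; (4,5):dx=+4,dy=+7->C; (4,6):dx=+2,dy=+2->C; (4,7):dx=+8,dy=+13->C
  (4,8):dx=+10,dy=+14->C; (4,9):dx=+3,dy=+11->C; (5,6):dx=-2,dy=-5->C; (5,7):dx=+4,dy=+6->C
  (5,8):dx=+6,dy=+7->C; (5,9):dx=-1,dy=+4->D; (6,7):dx=+6,dy=+11->C; (6,8):dx=+8,dy=+12->C
  (6,9):dx=+1,dy=+9->C; (7,8):dx=+2,dy=+1->C; (7,9):dx=-5,dy=-2->C; (8,9):dx=-7,dy=-3->C
Step 2: C = 31, D = 5, total pairs = 36.
Step 3: tau = (C - D)/(n(n-1)/2) = (31 - 5)/36 = 0.722222.
Step 4: Exact two-sided p-value (enumerate n! = 362880 permutations of y under H0): p = 0.005886.
Step 5: alpha = 0.1. reject H0.

tau_b = 0.7222 (C=31, D=5), p = 0.005886, reject H0.


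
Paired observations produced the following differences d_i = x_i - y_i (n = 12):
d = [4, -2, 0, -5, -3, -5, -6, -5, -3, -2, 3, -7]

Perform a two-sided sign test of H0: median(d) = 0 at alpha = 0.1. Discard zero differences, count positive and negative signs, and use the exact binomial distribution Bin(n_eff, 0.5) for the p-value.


Step 1: Discard zero differences. Original n = 12; n_eff = number of nonzero differences = 11.
Nonzero differences (with sign): +4, -2, -5, -3, -5, -6, -5, -3, -2, +3, -7
Step 2: Count signs: positive = 2, negative = 9.
Step 3: Under H0: P(positive) = 0.5, so the number of positives S ~ Bin(11, 0.5).
Step 4: Two-sided exact p-value = sum of Bin(11,0.5) probabilities at or below the observed probability = 0.065430.
Step 5: alpha = 0.1. reject H0.

n_eff = 11, pos = 2, neg = 9, p = 0.065430, reject H0.


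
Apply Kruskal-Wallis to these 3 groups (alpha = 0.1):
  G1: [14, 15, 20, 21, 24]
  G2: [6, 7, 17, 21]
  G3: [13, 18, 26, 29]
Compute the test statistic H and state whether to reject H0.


Step 1: Combine all N = 13 observations and assign midranks.
sorted (value, group, rank): (6,G2,1), (7,G2,2), (13,G3,3), (14,G1,4), (15,G1,5), (17,G2,6), (18,G3,7), (20,G1,8), (21,G1,9.5), (21,G2,9.5), (24,G1,11), (26,G3,12), (29,G3,13)
Step 2: Sum ranks within each group.
R_1 = 37.5 (n_1 = 5)
R_2 = 18.5 (n_2 = 4)
R_3 = 35 (n_3 = 4)
Step 3: H = 12/(N(N+1)) * sum(R_i^2/n_i) - 3(N+1)
     = 12/(13*14) * (37.5^2/5 + 18.5^2/4 + 35^2/4) - 3*14
     = 0.065934 * 673.062 - 42
     = 2.377747.
Step 4: Ties present; correction factor C = 1 - 6/(13^3 - 13) = 0.997253. Corrected H = 2.377747 / 0.997253 = 2.384298.
Step 5: Under H0, H ~ chi^2(2); p-value = 0.303568.
Step 6: alpha = 0.1. fail to reject H0.

H = 2.3843, df = 2, p = 0.303568, fail to reject H0.


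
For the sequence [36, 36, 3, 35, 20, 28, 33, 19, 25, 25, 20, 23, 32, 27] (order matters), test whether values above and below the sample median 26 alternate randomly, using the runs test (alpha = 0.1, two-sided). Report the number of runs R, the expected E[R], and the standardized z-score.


Step 1: Compute median = 26; label A = above, B = below.
Labels in order: AABABAABBBBBAA  (n_A = 7, n_B = 7)
Step 2: Count runs R = 7.
Step 3: Under H0 (random ordering), E[R] = 2*n_A*n_B/(n_A+n_B) + 1 = 2*7*7/14 + 1 = 8.0000.
        Var[R] = 2*n_A*n_B*(2*n_A*n_B - n_A - n_B) / ((n_A+n_B)^2 * (n_A+n_B-1)) = 8232/2548 = 3.2308.
        SD[R] = 1.7974.
Step 4: Continuity-corrected z = (R + 0.5 - E[R]) / SD[R] = (7 + 0.5 - 8.0000) / 1.7974 = -0.2782.
Step 5: Two-sided p-value via normal approximation = 2*(1 - Phi(|z|)) = 0.780879.
Step 6: alpha = 0.1. fail to reject H0.

R = 7, z = -0.2782, p = 0.780879, fail to reject H0.


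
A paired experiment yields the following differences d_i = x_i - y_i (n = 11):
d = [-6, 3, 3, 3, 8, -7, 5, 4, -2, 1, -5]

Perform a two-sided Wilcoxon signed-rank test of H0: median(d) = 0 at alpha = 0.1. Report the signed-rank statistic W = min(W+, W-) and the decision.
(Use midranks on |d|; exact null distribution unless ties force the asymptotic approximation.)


Step 1: Drop any zero differences (none here) and take |d_i|.
|d| = [6, 3, 3, 3, 8, 7, 5, 4, 2, 1, 5]
Step 2: Midrank |d_i| (ties get averaged ranks).
ranks: |6|->9, |3|->4, |3|->4, |3|->4, |8|->11, |7|->10, |5|->7.5, |4|->6, |2|->2, |1|->1, |5|->7.5
Step 3: Attach original signs; sum ranks with positive sign and with negative sign.
W+ = 4 + 4 + 4 + 11 + 7.5 + 6 + 1 = 37.5
W- = 9 + 10 + 2 + 7.5 = 28.5
(Check: W+ + W- = 66 should equal n(n+1)/2 = 66.)
Step 4: Test statistic W = min(W+, W-) = 28.5.
Step 5: Ties in |d|, so use the tie-corrected normal approximation.
        E[W] = n(n+1)/4 = 11*12/4 = 33.
        Tie groups: |d|=3 (t=3), |d|=5 (t=2); sum(t^3 - t) = 30.
        Var[W] = n(n+1)(2n+1)/24 - sum(t^3-t)/48 = 3036/24 - 30/48 = 125.875.
        z = (W - E[W]) / sqrt(Var[W]) = (28.5 - 33) / 11.2194 = -0.4011.
        Two-sided p = 2*Phi(z) = 0.688353.
Step 6: alpha = 0.1. fail to reject H0.

W+ = 37.5, W- = 28.5, W = min = 28.5, p = 0.688353, fail to reject H0.


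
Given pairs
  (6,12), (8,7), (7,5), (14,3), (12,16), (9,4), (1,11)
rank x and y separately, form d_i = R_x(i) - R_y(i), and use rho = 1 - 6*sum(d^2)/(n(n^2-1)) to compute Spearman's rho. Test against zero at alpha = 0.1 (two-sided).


Step 1: Rank x and y separately (midranks; no ties here).
rank(x): 6->2, 8->4, 7->3, 14->7, 12->6, 9->5, 1->1
rank(y): 12->6, 7->4, 5->3, 3->1, 16->7, 4->2, 11->5
Step 2: d_i = R_x(i) - R_y(i); compute d_i^2.
  (2-6)^2=16, (4-4)^2=0, (3-3)^2=0, (7-1)^2=36, (6-7)^2=1, (5-2)^2=9, (1-5)^2=16
sum(d^2) = 78.
Step 3: rho = 1 - 6*78 / (7*(7^2 - 1)) = 1 - 468/336 = -0.392857.
Step 4: Under H0, t = rho * sqrt((n-2)/(1-rho^2)) = -0.9553 ~ t(5).
Step 5: Two-sided p-value from the t-distribution with 5 df = 0.383317.
Step 6: alpha = 0.1. fail to reject H0.

rho = -0.3929, p = 0.383317, fail to reject H0 at alpha = 0.1.


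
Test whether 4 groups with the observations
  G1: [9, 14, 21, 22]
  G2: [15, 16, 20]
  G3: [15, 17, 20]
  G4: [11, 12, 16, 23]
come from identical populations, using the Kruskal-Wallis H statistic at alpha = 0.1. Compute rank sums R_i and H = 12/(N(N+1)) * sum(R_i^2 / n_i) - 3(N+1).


Step 1: Combine all N = 14 observations and assign midranks.
sorted (value, group, rank): (9,G1,1), (11,G4,2), (12,G4,3), (14,G1,4), (15,G2,5.5), (15,G3,5.5), (16,G2,7.5), (16,G4,7.5), (17,G3,9), (20,G2,10.5), (20,G3,10.5), (21,G1,12), (22,G1,13), (23,G4,14)
Step 2: Sum ranks within each group.
R_1 = 30 (n_1 = 4)
R_2 = 23.5 (n_2 = 3)
R_3 = 25 (n_3 = 3)
R_4 = 26.5 (n_4 = 4)
Step 3: H = 12/(N(N+1)) * sum(R_i^2/n_i) - 3(N+1)
     = 12/(14*15) * (30^2/4 + 23.5^2/3 + 25^2/3 + 26.5^2/4) - 3*15
     = 0.057143 * 792.979 - 45
     = 0.313095.
Step 4: Ties present; correction factor C = 1 - 18/(14^3 - 14) = 0.993407. Corrected H = 0.313095 / 0.993407 = 0.315173.
Step 5: Under H0, H ~ chi^2(3); p-value = 0.957150.
Step 6: alpha = 0.1. fail to reject H0.

H = 0.3152, df = 3, p = 0.957150, fail to reject H0.


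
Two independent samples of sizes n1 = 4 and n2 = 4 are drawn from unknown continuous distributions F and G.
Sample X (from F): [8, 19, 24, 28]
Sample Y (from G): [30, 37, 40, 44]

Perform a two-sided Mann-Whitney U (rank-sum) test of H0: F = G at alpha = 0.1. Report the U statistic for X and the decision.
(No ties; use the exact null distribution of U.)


Step 1: Combine and sort all 8 observations; assign midranks.
sorted (value, group): (8,X), (19,X), (24,X), (28,X), (30,Y), (37,Y), (40,Y), (44,Y)
ranks: 8->1, 19->2, 24->3, 28->4, 30->5, 37->6, 40->7, 44->8
Step 2: Rank sum for X: R1 = 1 + 2 + 3 + 4 = 10.
Step 3: U_X = R1 - n1(n1+1)/2 = 10 - 4*5/2 = 10 - 10 = 0.
       U_Y = n1*n2 - U_X = 16 - 0 = 16.
Step 4: No ties, so the exact null distribution of U (based on enumerating the C(8,4) = 70 equally likely rank assignments) gives the two-sided p-value.
Step 5: p-value = 0.028571; compare to alpha = 0.1. reject H0.

U_X = 0, p = 0.028571, reject H0 at alpha = 0.1.


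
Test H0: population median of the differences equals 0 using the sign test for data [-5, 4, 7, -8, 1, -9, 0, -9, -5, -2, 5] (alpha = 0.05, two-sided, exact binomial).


Step 1: Discard zero differences. Original n = 11; n_eff = number of nonzero differences = 10.
Nonzero differences (with sign): -5, +4, +7, -8, +1, -9, -9, -5, -2, +5
Step 2: Count signs: positive = 4, negative = 6.
Step 3: Under H0: P(positive) = 0.5, so the number of positives S ~ Bin(10, 0.5).
Step 4: Two-sided exact p-value = sum of Bin(10,0.5) probabilities at or below the observed probability = 0.753906.
Step 5: alpha = 0.05. fail to reject H0.

n_eff = 10, pos = 4, neg = 6, p = 0.753906, fail to reject H0.


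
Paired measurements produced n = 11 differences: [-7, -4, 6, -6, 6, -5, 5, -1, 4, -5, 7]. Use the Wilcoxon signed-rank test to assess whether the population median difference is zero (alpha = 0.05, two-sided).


Step 1: Drop any zero differences (none here) and take |d_i|.
|d| = [7, 4, 6, 6, 6, 5, 5, 1, 4, 5, 7]
Step 2: Midrank |d_i| (ties get averaged ranks).
ranks: |7|->10.5, |4|->2.5, |6|->8, |6|->8, |6|->8, |5|->5, |5|->5, |1|->1, |4|->2.5, |5|->5, |7|->10.5
Step 3: Attach original signs; sum ranks with positive sign and with negative sign.
W+ = 8 + 8 + 5 + 2.5 + 10.5 = 34
W- = 10.5 + 2.5 + 8 + 5 + 1 + 5 = 32
(Check: W+ + W- = 66 should equal n(n+1)/2 = 66.)
Step 4: Test statistic W = min(W+, W-) = 32.
Step 5: Ties in |d|, so use the tie-corrected normal approximation.
        E[W] = n(n+1)/4 = 11*12/4 = 33.
        Tie groups: |d|=4 (t=2), |d|=5 (t=3), |d|=6 (t=3), |d|=7 (t=2); sum(t^3 - t) = 60.
        Var[W] = n(n+1)(2n+1)/24 - sum(t^3-t)/48 = 3036/24 - 60/48 = 125.25.
        z = (W - E[W]) / sqrt(Var[W]) = (32 - 33) / 11.1915 = -0.0894.
        Two-sided p = 2*Phi(z) = 0.928801.
Step 6: alpha = 0.05. fail to reject H0.

W+ = 34, W- = 32, W = min = 32, p = 0.928801, fail to reject H0.


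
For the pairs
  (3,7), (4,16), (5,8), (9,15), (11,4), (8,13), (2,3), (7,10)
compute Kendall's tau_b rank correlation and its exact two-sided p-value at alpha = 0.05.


Step 1: Enumerate the 28 unordered pairs (i,j) with i<j and classify each by sign(x_j-x_i) * sign(y_j-y_i).
  (1,2):dx=+1,dy=+9->C; (1,3):dx=+2,dy=+1->C; (1,4):dx=+6,dy=+8->C; (1,5):dx=+8,dy=-3->D
  (1,6):dx=+5,dy=+6->C; (1,7):dx=-1,dy=-4->C; (1,8):dx=+4,dy=+3->C; (2,3):dx=+1,dy=-8->D
  (2,4):dx=+5,dy=-1->D; (2,5):dx=+7,dy=-12->D; (2,6):dx=+4,dy=-3->D; (2,7):dx=-2,dy=-13->C
  (2,8):dx=+3,dy=-6->D; (3,4):dx=+4,dy=+7->C; (3,5):dx=+6,dy=-4->D; (3,6):dx=+3,dy=+5->C
  (3,7):dx=-3,dy=-5->C; (3,8):dx=+2,dy=+2->C; (4,5):dx=+2,dy=-11->D; (4,6):dx=-1,dy=-2->C
  (4,7):dx=-7,dy=-12->C; (4,8):dx=-2,dy=-5->C; (5,6):dx=-3,dy=+9->D; (5,7):dx=-9,dy=-1->C
  (5,8):dx=-4,dy=+6->D; (6,7):dx=-6,dy=-10->C; (6,8):dx=-1,dy=-3->C; (7,8):dx=+5,dy=+7->C
Step 2: C = 18, D = 10, total pairs = 28.
Step 3: tau = (C - D)/(n(n-1)/2) = (18 - 10)/28 = 0.285714.
Step 4: Exact two-sided p-value (enumerate n! = 40320 permutations of y under H0): p = 0.398760.
Step 5: alpha = 0.05. fail to reject H0.

tau_b = 0.2857 (C=18, D=10), p = 0.398760, fail to reject H0.


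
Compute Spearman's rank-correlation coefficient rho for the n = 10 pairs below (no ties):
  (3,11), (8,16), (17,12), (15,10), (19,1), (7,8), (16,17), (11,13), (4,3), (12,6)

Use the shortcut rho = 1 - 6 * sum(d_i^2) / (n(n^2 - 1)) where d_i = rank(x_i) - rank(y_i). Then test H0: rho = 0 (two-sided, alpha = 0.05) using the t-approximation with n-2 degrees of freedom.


Step 1: Rank x and y separately (midranks; no ties here).
rank(x): 3->1, 8->4, 17->9, 15->7, 19->10, 7->3, 16->8, 11->5, 4->2, 12->6
rank(y): 11->6, 16->9, 12->7, 10->5, 1->1, 8->4, 17->10, 13->8, 3->2, 6->3
Step 2: d_i = R_x(i) - R_y(i); compute d_i^2.
  (1-6)^2=25, (4-9)^2=25, (9-7)^2=4, (7-5)^2=4, (10-1)^2=81, (3-4)^2=1, (8-10)^2=4, (5-8)^2=9, (2-2)^2=0, (6-3)^2=9
sum(d^2) = 162.
Step 3: rho = 1 - 6*162 / (10*(10^2 - 1)) = 1 - 972/990 = 0.018182.
Step 4: Under H0, t = rho * sqrt((n-2)/(1-rho^2)) = 0.0514 ~ t(8).
Step 5: Two-sided p-value from the t-distribution with 8 df = 0.960240.
Step 6: alpha = 0.05. fail to reject H0.

rho = 0.0182, p = 0.960240, fail to reject H0 at alpha = 0.05.


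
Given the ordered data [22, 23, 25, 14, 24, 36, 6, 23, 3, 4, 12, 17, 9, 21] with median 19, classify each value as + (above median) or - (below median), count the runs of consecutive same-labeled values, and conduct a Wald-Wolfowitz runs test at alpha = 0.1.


Step 1: Compute median = 19; label A = above, B = below.
Labels in order: AAABAABABBBBBA  (n_A = 7, n_B = 7)
Step 2: Count runs R = 7.
Step 3: Under H0 (random ordering), E[R] = 2*n_A*n_B/(n_A+n_B) + 1 = 2*7*7/14 + 1 = 8.0000.
        Var[R] = 2*n_A*n_B*(2*n_A*n_B - n_A - n_B) / ((n_A+n_B)^2 * (n_A+n_B-1)) = 8232/2548 = 3.2308.
        SD[R] = 1.7974.
Step 4: Continuity-corrected z = (R + 0.5 - E[R]) / SD[R] = (7 + 0.5 - 8.0000) / 1.7974 = -0.2782.
Step 5: Two-sided p-value via normal approximation = 2*(1 - Phi(|z|)) = 0.780879.
Step 6: alpha = 0.1. fail to reject H0.

R = 7, z = -0.2782, p = 0.780879, fail to reject H0.


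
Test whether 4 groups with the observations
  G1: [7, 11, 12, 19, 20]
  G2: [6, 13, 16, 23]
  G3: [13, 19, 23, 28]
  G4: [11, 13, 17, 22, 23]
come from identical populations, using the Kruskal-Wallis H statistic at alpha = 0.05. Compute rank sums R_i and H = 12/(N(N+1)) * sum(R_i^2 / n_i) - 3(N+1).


Step 1: Combine all N = 18 observations and assign midranks.
sorted (value, group, rank): (6,G2,1), (7,G1,2), (11,G1,3.5), (11,G4,3.5), (12,G1,5), (13,G2,7), (13,G3,7), (13,G4,7), (16,G2,9), (17,G4,10), (19,G1,11.5), (19,G3,11.5), (20,G1,13), (22,G4,14), (23,G2,16), (23,G3,16), (23,G4,16), (28,G3,18)
Step 2: Sum ranks within each group.
R_1 = 35 (n_1 = 5)
R_2 = 33 (n_2 = 4)
R_3 = 52.5 (n_3 = 4)
R_4 = 50.5 (n_4 = 5)
Step 3: H = 12/(N(N+1)) * sum(R_i^2/n_i) - 3(N+1)
     = 12/(18*19) * (35^2/5 + 33^2/4 + 52.5^2/4 + 50.5^2/5) - 3*19
     = 0.035088 * 1716.36 - 57
     = 3.223246.
Step 4: Ties present; correction factor C = 1 - 60/(18^3 - 18) = 0.989680. Corrected H = 3.223246 / 0.989680 = 3.256856.
Step 5: Under H0, H ~ chi^2(3); p-value = 0.353693.
Step 6: alpha = 0.05. fail to reject H0.

H = 3.2569, df = 3, p = 0.353693, fail to reject H0.
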